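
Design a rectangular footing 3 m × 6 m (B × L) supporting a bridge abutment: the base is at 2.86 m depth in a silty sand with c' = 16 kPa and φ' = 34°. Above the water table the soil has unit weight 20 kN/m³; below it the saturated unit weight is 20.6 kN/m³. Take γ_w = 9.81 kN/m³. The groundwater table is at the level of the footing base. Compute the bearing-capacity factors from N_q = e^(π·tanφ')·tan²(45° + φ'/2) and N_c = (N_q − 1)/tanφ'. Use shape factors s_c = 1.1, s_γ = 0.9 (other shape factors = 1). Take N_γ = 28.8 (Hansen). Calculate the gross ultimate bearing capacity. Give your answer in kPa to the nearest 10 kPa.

q_ult ≈ 2850 kPa

tan34° = 0.6745, so N_q = e^(π×0.6745)·tan²(62°) = 8.323 × 3.537 = 29.44.
N_c = (29.44 − 1)/tan34° = 42.16.
q = γ·D_f = 20 × 2.86 = 57.2 kPa.
For the ½γBN_γ term take γ' = 20.6 − 9.81 = 10.79 kN/m³ (soil below base is submerged).
c·N_c·s_c = 16 × 42.164 × 1.1 = 742.08 kPa
q·N_q = 57.2 × 29.44 = 1684 kPa
0.5·γ·B·N_γ·s_γ = 0.5 × 10.79 × 3 × 28.8 × 0.9 = 419.52 kPa
q_ult = 742.08 + 1684 + 419.52 = 2845.6 kPa.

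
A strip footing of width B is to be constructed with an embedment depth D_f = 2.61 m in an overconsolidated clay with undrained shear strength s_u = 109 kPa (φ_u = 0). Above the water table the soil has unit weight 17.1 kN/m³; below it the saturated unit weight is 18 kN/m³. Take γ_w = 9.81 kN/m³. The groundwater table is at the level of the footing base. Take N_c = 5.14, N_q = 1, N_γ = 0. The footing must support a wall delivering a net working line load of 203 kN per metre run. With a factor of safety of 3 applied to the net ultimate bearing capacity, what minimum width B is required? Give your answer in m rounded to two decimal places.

B = 1.09 m

q = γ·D_f = 17.1 × 2.61 = 44.631 kPa.
c·N_c = 109 × 5.14 = 560.26 kPa
q·N_q = 44.631 × 1 = 44.631 kPa
q_ult = 560.26 + 44.631 = 604.89 kPa.
For φ = 0 the ½γBN_γ term vanishes, so q_ult is independent of B. q_net = 604.89 − 44.631 = 560.26 kPa; q_all(net) = 560.26/3 = 186.75 kPa.
Required width B = w / q_all(net) = 203 / 186.75 = 1.087 m.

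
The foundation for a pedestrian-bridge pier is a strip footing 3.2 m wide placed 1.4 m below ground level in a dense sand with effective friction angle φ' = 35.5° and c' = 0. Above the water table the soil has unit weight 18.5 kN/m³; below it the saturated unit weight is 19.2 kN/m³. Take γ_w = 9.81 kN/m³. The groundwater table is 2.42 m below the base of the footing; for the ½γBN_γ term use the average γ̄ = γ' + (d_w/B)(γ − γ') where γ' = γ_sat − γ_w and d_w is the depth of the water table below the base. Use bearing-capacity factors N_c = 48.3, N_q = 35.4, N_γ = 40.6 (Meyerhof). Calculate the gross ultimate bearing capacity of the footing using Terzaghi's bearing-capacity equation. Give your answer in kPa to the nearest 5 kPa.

Overburden at base level: q = 18.5 × 1.4 = 25.9 kPa.
The water table is 2.42 m below the base (< B = 3.2 m), so the ½γBN_γ term uses γ̄ = γ' + (d_w/B)(γ − γ') = 9.39 + (2.42/3.2)(18.5 − 9.39) = 16.279 kN/m³.
Surcharge term q·N_q = 25.9 × 35.4 = 916.86 kPa; self-weight term 0.5·γ·B·N_γ = 0.5 × 16.279 × 3.2 × 40.6 = 1057.5 kPa.
q_ult = 916.86 + 1057.5 = 1974.4 kPa.

q_ult ≈ 1975 kPa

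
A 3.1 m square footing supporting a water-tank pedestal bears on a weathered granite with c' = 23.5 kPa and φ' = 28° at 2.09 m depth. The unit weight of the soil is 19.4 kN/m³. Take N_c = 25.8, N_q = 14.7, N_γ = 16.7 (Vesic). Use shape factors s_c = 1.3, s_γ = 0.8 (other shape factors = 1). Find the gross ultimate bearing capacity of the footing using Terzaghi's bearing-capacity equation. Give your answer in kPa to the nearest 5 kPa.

Effective surcharge at the founding depth q = γ·D_f = 19.4 × 2.09 = 40.546 kPa.
q_ult = c·N_c·s_c + q·N_q + 0.5·γ·B·N_γ·s_γ
     = 23.5 × 25.8 × 1.3 + 40.546 × 14.7 + 0.5 × 19.4 × 3.1 × 16.7 × 0.8
     = 788.19 + 596.03 + 401.74 = 1786 kPa.

q_ult ≈ 1785 kPa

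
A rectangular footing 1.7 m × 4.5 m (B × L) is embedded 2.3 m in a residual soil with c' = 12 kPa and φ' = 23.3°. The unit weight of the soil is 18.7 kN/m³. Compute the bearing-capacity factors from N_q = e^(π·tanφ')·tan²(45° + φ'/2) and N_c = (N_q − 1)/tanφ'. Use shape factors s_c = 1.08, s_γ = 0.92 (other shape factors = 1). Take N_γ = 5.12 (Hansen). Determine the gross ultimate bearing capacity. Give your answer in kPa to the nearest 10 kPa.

q_ult ≈ 700 kPa

tan23.3° = 0.4307, so N_q = e^(π×0.4307)·tan²(56.65°) = 3.869 × 2.309 = 8.93.
N_c = (8.93 − 1)/tan23.3° = 18.42.
q = γ·D_f = 18.7 × 2.3 = 43.01 kPa.
c·N_c·s_c = 12 × 18.419 × 1.08 = 238.71 kPa
q·N_q = 43.01 × 8.9325 = 384.19 kPa
0.5·γ·B·N_γ·s_γ = 0.5 × 18.7 × 1.7 × 5.12 × 0.92 = 74.872 kPa
q_ult = 238.71 + 384.19 + 74.872 = 697.77 kPa.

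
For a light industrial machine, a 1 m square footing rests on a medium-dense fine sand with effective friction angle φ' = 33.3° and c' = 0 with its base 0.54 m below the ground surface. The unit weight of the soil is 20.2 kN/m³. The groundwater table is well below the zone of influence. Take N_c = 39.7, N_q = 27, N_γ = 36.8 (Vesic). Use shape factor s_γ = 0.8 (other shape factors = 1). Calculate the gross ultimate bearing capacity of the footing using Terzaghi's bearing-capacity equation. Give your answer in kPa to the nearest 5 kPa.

q_ult ≈ 590 kPa

Effective surcharge at the founding depth q = γ·D_f = 20.2 × 0.54 = 10.908 kPa.
q_ult = q·N_q + 0.5·γ·B·N_γ·s_γ
     = 10.908 × 27 + 0.5 × 20.2 × 1 × 36.8 × 0.8
     = 294.52 + 297.34 = 591.86 kPa.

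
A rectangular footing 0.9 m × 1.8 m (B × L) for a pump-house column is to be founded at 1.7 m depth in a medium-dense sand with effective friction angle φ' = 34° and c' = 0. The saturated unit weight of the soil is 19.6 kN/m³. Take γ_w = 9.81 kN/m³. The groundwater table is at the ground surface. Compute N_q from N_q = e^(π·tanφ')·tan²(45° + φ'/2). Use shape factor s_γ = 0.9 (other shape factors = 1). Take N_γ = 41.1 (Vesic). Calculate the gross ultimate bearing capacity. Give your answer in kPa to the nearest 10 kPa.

tan34° = 0.6745, so N_q = e^(π×0.6745)·tan²(62°) = 8.323 × 3.537 = 29.44.
Water table at ground surface, so effective unit weight γ' = 19.6 − 9.81 = 9.79 kN/m³ is used throughout; overburden q = 9.79 × 1.7 = 16.643 kPa; the same γ' applies in the ½γBN_γ term.
Surcharge term q·N_q = 16.643 × 29.44 = 489.97 kPa; self-weight term 0.5·γ·B·N_γ·s_γ = 0.5 × 9.79 × 0.9 × 41.1 × 0.9 = 162.96 kPa.
q_ult = 489.97 + 162.96 = 652.93 kPa.

q_ult ≈ 650 kPa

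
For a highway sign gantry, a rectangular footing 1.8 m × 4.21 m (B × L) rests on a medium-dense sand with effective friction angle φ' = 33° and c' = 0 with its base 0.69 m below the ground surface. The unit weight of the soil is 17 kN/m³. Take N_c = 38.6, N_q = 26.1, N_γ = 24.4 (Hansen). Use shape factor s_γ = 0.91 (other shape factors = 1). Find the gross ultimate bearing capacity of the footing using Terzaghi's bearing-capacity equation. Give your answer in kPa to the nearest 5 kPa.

q_ult ≈ 645 kPa

Effective surcharge at the founding depth q = γ·D_f = 17 × 0.69 = 11.73 kPa.
q_ult = q·N_q + 0.5·γ·B·N_γ·s_γ
     = 11.73 × 26.1 + 0.5 × 17 × 1.8 × 24.4 × 0.91
     = 306.15 + 339.72 = 645.87 kPa.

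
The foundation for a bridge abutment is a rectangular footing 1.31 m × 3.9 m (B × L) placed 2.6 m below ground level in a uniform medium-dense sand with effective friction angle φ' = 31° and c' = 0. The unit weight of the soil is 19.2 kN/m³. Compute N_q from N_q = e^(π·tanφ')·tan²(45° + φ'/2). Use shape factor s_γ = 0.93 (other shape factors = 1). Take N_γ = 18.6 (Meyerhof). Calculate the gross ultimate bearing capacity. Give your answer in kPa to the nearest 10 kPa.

tan31° = 0.6009, so N_q = e^(π×0.6009)·tan²(60.5°) = 6.604 × 3.124 = 20.63.
Overburden at base level: q = 19.2 × 2.6 = 49.92 kPa.
Surcharge term q·N_q = 49.92 × 20.631 = 1029.9 kPa; self-weight term 0.5·γ·B·N_γ·s_γ = 0.5 × 19.2 × 1.31 × 18.6 × 0.93 = 217.54 kPa.
q_ult = 1029.9 + 217.54 = 1247.4 kPa.

q_ult ≈ 1250 kPa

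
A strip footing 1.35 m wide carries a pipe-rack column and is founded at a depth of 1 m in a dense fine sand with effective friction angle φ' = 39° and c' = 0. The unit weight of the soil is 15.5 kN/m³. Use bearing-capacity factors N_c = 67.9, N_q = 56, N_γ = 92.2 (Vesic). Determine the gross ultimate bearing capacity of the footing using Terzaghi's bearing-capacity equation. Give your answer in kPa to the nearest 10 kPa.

Overburden at base level: q = 15.5 × 1 = 15.5 kPa.
Surcharge term q·N_q = 15.5 × 56 = 868 kPa; self-weight term 0.5·γ·B·N_γ = 0.5 × 15.5 × 1.35 × 92.2 = 964.64 kPa.
q_ult = 868 + 964.64 = 1832.6 kPa.

q_ult ≈ 1830 kPa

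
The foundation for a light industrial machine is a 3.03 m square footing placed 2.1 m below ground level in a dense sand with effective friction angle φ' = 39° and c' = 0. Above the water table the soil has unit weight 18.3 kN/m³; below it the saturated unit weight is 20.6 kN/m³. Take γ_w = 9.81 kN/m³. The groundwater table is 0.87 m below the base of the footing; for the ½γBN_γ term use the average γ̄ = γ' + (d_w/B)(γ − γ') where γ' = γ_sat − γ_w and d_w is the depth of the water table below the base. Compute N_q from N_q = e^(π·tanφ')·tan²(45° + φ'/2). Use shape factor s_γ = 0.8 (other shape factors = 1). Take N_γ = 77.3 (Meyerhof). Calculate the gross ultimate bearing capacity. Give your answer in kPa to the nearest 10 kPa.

q_ult ≈ 3360 kPa

tan39° = 0.8098, so N_q = e^(π×0.8098)·tan²(64.5°) = 12.731 × 4.395 = 55.96.
Effective surcharge at the founding depth q = γ·D_f = 18.3 × 2.1 = 38.43 kPa.
With d_w = 0.87 m < B, γ̄ = 10.79 + (0.87/3.03) × (18.3 − 10.79) = 12.946 kN/m³.
q_ult = q·N_q + 0.5·γ·B·N_γ·s_γ
     = 38.43 × 55.957 + 0.5 × 12.946 × 3.03 × 77.3 × 0.8
     = 2150.4 + 1212.9 = 3363.4 kPa.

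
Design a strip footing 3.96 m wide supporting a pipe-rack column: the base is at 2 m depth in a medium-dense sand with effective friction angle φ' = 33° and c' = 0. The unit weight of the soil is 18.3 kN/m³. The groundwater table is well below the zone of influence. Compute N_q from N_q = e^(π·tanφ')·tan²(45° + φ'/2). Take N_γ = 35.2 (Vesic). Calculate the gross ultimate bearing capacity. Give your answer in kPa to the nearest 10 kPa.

q_ult ≈ 2230 kPa

tan33° = 0.6494, so N_q = e^(π×0.6494)·tan²(61.5°) = 7.692 × 3.392 = 26.09.
q = γ·D_f = 18.3 × 2 = 36.6 kPa.
q·N_q = 36.6 × 26.092 = 954.97 kPa
0.5·γ·B·N_γ = 0.5 × 18.3 × 3.96 × 35.2 = 1275.4 kPa
q_ult = 954.97 + 1275.4 = 2230.4 kPa.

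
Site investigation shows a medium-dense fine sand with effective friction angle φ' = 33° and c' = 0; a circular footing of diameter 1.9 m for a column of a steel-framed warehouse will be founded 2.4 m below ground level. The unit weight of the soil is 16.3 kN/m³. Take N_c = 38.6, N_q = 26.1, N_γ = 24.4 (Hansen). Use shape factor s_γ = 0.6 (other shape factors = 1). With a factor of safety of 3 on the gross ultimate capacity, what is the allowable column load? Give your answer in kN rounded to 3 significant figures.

P_all ≈ 1180 kN

q = γ·D_f = 16.3 × 2.4 = 39.12 kPa.
q·N_q = 39.12 × 26.1 = 1021 kPa
0.5·γ·B·N_γ·s_γ = 0.5 × 16.3 × 1.9 × 24.4 × 0.6 = 226.7 kPa
q_ult = 1021 + 226.7 = 1247.7 kPa.
Gross allowable pressure q_all = 1247.7 / 3 = 415.91 kPa.
Footing area = 2.8353 m², so allowable column load = 415.91 × 2.8353 = 1179.2 kN.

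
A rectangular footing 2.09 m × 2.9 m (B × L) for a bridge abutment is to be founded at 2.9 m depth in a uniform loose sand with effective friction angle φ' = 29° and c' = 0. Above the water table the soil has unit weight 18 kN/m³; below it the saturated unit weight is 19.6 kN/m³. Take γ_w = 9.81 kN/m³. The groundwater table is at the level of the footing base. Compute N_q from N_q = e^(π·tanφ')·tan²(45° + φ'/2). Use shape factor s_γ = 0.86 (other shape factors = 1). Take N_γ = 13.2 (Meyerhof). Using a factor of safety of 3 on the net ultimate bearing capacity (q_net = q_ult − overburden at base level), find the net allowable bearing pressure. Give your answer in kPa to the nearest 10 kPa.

N_q = e^(π·tan29°)·tan²(59.5°) = 16.44.
Overburden at base level: q = 18 × 2.9 = 52.2 kPa.
Below the base the soil is submerged, so the ½γBN_γ term uses γ' = 19.6 − 9.81 = 9.79 kN/m³.
Surcharge term q·N_q = 52.2 × 16.443 = 858.34 kPa; self-weight term 0.5·γ·B·N_γ·s_γ = 0.5 × 9.79 × 2.09 × 13.2 × 0.86 = 116.14 kPa.
q_ult = 858.34 + 116.14 = 974.48 kPa.
q_net = 974.48 − 52.2 = 922.28 kPa.
q_all(net) = 922.28 / 3 = 307.43 kPa.

q_all(net) ≈ 310 kPa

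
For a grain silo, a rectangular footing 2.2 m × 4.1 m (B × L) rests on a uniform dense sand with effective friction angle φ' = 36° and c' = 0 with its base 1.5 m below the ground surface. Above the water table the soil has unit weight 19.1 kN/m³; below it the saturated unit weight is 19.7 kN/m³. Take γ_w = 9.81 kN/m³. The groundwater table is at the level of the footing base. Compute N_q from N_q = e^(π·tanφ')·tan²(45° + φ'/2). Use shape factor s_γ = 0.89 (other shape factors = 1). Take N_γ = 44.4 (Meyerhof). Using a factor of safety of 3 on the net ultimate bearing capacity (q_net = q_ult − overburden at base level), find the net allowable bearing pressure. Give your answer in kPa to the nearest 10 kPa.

q_all(net) ≈ 490 kPa

N_q = e^(π·tan36°)·tan²(63°) = 37.75.
Effective surcharge at the founding depth q = γ·D_f = 19.1 × 1.5 = 28.65 kPa.
The water table coincides with the base, so in the self-weight term γ → γ' = 9.89 kN/m³.
q_ult = q·N_q + 0.5·γ·B·N_γ·s_γ
     = 28.65 × 37.752 + 0.5 × 9.89 × 2.2 × 44.4 × 0.89
     = 1081.6 + 429.89 = 1511.5 kPa.
q_net = 1511.5 − 28.65 = 1482.9 kPa.
q_all(net) = 1482.9 / 3 = 494.28 kPa.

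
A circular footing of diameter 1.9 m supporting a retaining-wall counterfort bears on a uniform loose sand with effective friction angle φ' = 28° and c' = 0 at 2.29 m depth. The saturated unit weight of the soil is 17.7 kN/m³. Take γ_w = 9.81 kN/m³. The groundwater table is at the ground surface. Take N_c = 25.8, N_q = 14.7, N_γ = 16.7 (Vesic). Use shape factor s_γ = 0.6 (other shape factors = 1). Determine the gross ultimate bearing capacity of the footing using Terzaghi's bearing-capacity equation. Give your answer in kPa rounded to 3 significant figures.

q_ult ≈ 341 kPa

With the water table at the surface the whole profile is submerged: γ' = 17.7 − 9.81 = 7.89 kN/m³, so q = γ'·D_f = 18.068 kPa; the same γ' applies in the ½γBN_γ term.
q_ult = q·N_q + 0.5·γ·B·N_γ·s_γ
     = 18.068 × 14.7 + 0.5 × 7.89 × 1.9 × 16.7 × 0.6
     = 265.6 + 75.105 = 340.71 kPa.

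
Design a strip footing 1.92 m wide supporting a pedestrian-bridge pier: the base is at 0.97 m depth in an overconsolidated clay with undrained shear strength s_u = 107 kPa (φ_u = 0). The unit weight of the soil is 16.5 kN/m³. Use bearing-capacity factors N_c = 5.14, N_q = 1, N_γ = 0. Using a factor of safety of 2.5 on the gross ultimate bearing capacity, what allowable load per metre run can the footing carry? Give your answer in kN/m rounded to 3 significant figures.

≈ 435 kN/m

Overburden at base level: q = 16.5 × 0.97 = 16.005 kPa.
Cohesion term c·N_c = 107 × 5.14 = 549.98 kPa; surcharge term q·N_q = 16.005 × 1 = 16.005 kPa.
q_ult = 549.98 + 16.005 = 565.99 kPa.
Gross allowable pressure q_all = 565.99 / 2.5 = 226.39 kPa.
Allowable wall load = q_all × B = 226.39 × 1.92 = 434.68 kN per metre run.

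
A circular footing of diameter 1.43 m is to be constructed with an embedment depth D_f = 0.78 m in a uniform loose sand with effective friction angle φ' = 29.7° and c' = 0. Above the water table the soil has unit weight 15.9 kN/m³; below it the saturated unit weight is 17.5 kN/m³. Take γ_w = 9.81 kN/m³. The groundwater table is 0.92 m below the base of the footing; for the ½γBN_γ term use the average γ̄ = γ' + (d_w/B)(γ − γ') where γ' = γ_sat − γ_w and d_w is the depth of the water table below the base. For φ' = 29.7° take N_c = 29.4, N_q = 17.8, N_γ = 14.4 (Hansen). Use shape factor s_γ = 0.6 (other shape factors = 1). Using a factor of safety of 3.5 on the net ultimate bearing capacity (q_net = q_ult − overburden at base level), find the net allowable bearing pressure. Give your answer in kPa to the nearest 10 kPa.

q = γ·D_f = 15.9 × 0.78 = 12.402 kPa.
γ' = 7.69 kN/m³; averaging over the depth B below the base, γ̄ = γ' + (d_w/B)(γ − γ') = 12.972 kN/m³.
q·N_q = 12.402 × 17.8 = 220.76 kPa
0.5·γ·B·N_γ·s_γ = 0.5 × 12.972 × 1.43 × 14.4 × 0.6 = 80.136 kPa
q_ult = 220.76 + 80.136 = 300.89 kPa.
q_net = 300.89 − 12.402 = 288.49 kPa.
q_all(net) = 288.49 / 3.5 = 82.425 kPa.

q_all(net) ≈ 80 kPa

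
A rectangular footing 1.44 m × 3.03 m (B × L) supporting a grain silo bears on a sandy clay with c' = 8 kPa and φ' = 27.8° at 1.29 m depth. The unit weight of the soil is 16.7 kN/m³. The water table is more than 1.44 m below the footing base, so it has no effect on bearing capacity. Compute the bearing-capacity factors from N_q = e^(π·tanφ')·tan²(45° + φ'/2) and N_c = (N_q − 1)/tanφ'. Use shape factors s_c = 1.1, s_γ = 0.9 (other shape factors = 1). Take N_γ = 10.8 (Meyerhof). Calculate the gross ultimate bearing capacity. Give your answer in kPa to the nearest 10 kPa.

q_ult ≈ 650 kPa

tan27.8° = 0.5272, so N_q = e^(π×0.5272)·tan²(58.9°) = 5.24 × 2.748 = 14.4.
N_c = (14.4 − 1)/tan27.8° = 25.42.
Effective surcharge at the founding depth q = γ·D_f = 16.7 × 1.29 = 21.543 kPa.
q_ult = c·N_c·s_c + q·N_q + 0.5·γ·B·N_γ·s_γ
     = 8 × 25.416 × 1.1 + 21.543 × 14.4 + 0.5 × 16.7 × 1.44 × 10.8 × 0.9
     = 223.66 + 310.23 + 116.87 = 650.76 kPa.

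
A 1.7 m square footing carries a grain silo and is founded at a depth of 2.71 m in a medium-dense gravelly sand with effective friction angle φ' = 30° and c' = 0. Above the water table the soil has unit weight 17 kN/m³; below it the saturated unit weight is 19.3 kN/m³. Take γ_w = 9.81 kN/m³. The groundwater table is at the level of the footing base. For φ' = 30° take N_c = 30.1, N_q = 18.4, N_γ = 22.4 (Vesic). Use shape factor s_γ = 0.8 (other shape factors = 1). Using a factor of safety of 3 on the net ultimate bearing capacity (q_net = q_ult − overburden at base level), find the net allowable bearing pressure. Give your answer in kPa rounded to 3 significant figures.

q_all(net) ≈ 315 kPa

q = γ·D_f = 17 × 2.71 = 46.07 kPa.
For the ½γBN_γ term take γ' = 19.3 − 9.81 = 9.49 kN/m³ (soil below base is submerged).
q·N_q = 46.07 × 18.4 = 847.69 kPa
0.5·γ·B·N_γ·s_γ = 0.5 × 9.49 × 1.7 × 22.4 × 0.8 = 144.55 kPa
q_ult = 847.69 + 144.55 = 992.24 kPa.
q_net = 992.24 − 46.07 = 946.17 kPa.
q_all(net) = 946.17 / 3 = 315.39 kPa.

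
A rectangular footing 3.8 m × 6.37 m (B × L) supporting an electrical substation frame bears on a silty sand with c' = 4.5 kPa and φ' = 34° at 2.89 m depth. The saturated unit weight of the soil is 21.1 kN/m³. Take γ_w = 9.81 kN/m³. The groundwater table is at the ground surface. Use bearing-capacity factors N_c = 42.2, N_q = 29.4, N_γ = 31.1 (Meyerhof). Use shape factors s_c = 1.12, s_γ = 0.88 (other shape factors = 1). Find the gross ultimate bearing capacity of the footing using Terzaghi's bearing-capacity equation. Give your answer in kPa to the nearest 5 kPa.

Water table at ground surface, so effective unit weight γ' = 21.1 − 9.81 = 11.29 kN/m³ is used throughout; overburden q = 11.29 × 2.89 = 32.628 kPa; the same γ' applies in the ½γBN_γ term.
Cohesion term c·N_c·s_c = 4.5 × 42.2 × 1.12 = 212.69 kPa; surcharge term q·N_q = 32.628 × 29.4 = 959.27 kPa; self-weight term 0.5·γ·B·N_γ·s_γ = 0.5 × 11.29 × 3.8 × 31.1 × 0.88 = 587.07 kPa.
q_ult = 212.69 + 959.27 + 587.07 = 1759 kPa.

q_ult ≈ 1760 kPa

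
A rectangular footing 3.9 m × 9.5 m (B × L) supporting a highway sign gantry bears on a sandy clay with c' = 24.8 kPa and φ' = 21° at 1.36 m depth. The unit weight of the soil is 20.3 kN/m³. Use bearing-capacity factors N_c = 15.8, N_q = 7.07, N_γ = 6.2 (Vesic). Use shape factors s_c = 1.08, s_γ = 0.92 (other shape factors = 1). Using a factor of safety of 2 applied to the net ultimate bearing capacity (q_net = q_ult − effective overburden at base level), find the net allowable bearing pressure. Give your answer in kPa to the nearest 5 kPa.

q = γ·D_f = 20.3 × 1.36 = 27.608 kPa.
c·N_c·s_c = 24.8 × 15.8 × 1.08 = 423.19 kPa
q·N_q = 27.608 × 7.07 = 195.19 kPa
0.5·γ·B·N_γ·s_γ = 0.5 × 20.3 × 3.9 × 6.2 × 0.92 = 225.79 kPa
q_ult = 423.19 + 195.19 + 225.79 = 844.17 kPa.
Net ultimate: q_net = 844.17 − 27.608 = 816.56 kPa.
q_all(net) = 816.56 / 2 = 408.28 kPa.

q_all(net) ≈ 410 kPa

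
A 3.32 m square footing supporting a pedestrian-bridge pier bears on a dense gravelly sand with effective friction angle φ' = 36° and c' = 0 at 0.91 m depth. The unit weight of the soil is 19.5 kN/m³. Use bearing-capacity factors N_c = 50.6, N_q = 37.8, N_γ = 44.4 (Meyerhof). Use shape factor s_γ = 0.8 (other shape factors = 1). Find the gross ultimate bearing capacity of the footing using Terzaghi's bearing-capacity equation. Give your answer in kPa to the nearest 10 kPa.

q_ult ≈ 1820 kPa

Effective surcharge at the founding depth q = γ·D_f = 19.5 × 0.91 = 17.745 kPa.
q_ult = q·N_q + 0.5·γ·B·N_γ·s_γ
     = 17.745 × 37.8 + 0.5 × 19.5 × 3.32 × 44.4 × 0.8
     = 670.76 + 1149.8 = 1820.5 kPa.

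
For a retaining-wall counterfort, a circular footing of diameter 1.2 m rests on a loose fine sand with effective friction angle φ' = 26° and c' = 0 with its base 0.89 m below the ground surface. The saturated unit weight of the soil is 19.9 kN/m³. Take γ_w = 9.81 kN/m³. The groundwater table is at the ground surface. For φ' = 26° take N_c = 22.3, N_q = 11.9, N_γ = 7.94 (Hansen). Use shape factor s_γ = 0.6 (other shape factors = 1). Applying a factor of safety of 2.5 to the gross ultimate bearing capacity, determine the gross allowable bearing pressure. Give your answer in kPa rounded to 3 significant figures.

q_all ≈ 54.3 kPa

With the water table at the surface the whole profile is submerged: γ' = 19.9 − 9.81 = 10.09 kN/m³, so q = γ'·D_f = 8.9801 kPa; the same γ' applies in the ½γBN_γ term.
q_ult = q·N_q + 0.5·γ·B·N_γ·s_γ
     = 8.9801 × 11.9 + 0.5 × 10.09 × 1.2 × 7.94 × 0.6
     = 106.86 + 28.841 = 135.7 kPa.
q_all = q_ult / FS = 135.7 / 2.5 = 54.282 kPa.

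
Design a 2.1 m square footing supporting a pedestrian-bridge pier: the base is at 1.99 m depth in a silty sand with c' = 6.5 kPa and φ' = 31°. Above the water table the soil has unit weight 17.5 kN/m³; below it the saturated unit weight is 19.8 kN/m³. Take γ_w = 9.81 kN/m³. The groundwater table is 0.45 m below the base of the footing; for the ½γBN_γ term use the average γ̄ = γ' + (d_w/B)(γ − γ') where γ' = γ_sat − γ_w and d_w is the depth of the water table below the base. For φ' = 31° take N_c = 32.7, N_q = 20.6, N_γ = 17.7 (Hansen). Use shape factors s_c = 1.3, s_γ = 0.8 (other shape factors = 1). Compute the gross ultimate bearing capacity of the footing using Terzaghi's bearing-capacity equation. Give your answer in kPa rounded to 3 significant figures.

q_ult ≈ 1170 kPa

Effective surcharge at the founding depth q = γ·D_f = 17.5 × 1.99 = 34.825 kPa.
With d_w = 0.45 m < B, γ̄ = 9.99 + (0.45/2.1) × (17.5 − 9.99) = 11.599 kN/m³.
q_ult = c·N_c·s_c + q·N_q + 0.5·γ·B·N_γ·s_γ
     = 6.5 × 32.7 × 1.3 + 34.825 × 20.6 + 0.5 × 11.599 × 2.1 × 17.7 × 0.8
     = 276.31 + 717.4 + 172.46 = 1166.2 kPa.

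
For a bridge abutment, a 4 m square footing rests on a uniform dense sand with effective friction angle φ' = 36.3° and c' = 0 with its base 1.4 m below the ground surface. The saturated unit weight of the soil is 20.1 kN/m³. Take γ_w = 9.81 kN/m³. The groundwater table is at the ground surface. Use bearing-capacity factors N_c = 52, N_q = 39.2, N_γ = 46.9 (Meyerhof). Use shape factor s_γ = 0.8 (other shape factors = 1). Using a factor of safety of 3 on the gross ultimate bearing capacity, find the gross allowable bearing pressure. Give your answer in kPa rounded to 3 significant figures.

q_all ≈ 446 kPa

Water table at ground surface, so effective unit weight γ' = 20.1 − 9.81 = 10.29 kN/m³ is used throughout; overburden q = 10.29 × 1.4 = 14.406 kPa; the same γ' applies in the ½γBN_γ term.
Surcharge term q·N_q = 14.406 × 39.2 = 564.72 kPa; self-weight term 0.5·γ·B·N_γ·s_γ = 0.5 × 10.29 × 4 × 46.9 × 0.8 = 772.16 kPa.
q_ult = 564.72 + 772.16 = 1336.9 kPa.
q_all = 1336.9 / 3 = 445.63 kPa.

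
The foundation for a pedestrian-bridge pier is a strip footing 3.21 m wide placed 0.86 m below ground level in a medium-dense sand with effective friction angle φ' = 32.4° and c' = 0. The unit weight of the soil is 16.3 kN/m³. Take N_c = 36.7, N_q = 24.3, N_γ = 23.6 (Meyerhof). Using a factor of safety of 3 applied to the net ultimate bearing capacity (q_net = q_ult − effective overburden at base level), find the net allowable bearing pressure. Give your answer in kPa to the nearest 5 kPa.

q = γ·D_f = 16.3 × 0.86 = 14.018 kPa.
q·N_q = 14.018 × 24.3 = 340.64 kPa
0.5·γ·B·N_γ = 0.5 × 16.3 × 3.21 × 23.6 = 617.41 kPa
q_ult = 340.64 + 617.41 = 958.05 kPa.
Net ultimate: q_net = 958.05 − 14.018 = 944.03 kPa.
q_all(net) = 944.03 / 3 = 314.68 kPa.

q_all(net) ≈ 315 kPa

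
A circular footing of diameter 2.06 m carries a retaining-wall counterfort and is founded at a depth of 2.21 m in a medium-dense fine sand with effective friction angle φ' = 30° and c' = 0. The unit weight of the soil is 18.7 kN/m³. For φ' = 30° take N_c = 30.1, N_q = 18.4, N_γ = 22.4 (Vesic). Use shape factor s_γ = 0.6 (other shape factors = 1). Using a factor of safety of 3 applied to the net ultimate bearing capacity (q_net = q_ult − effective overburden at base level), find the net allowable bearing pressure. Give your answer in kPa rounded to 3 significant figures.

q = γ·D_f = 18.7 × 2.21 = 41.327 kPa.
q·N_q = 41.327 × 18.4 = 760.42 kPa
0.5·γ·B·N_γ·s_γ = 0.5 × 18.7 × 2.06 × 22.4 × 0.6 = 258.87 kPa
q_ult = 760.42 + 258.87 = 1019.3 kPa.
Net ultimate: q_net = 1019.3 − 41.327 = 977.96 kPa.
q_all(net) = 977.96 / 3 = 325.99 kPa.

q_all(net) ≈ 326 kPa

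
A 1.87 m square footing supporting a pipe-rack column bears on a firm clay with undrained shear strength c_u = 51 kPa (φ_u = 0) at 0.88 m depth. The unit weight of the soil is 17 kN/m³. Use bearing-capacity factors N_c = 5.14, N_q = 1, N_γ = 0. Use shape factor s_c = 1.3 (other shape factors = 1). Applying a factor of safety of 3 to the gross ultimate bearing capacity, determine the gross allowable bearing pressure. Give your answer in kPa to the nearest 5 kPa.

q_all ≈ 120 kPa

Effective surcharge at the founding depth q = γ·D_f = 17 × 0.88 = 14.96 kPa.
q_ult = c·N_c·s_c + q·N_q
     = 51 × 5.14 × 1.3 + 14.96 × 1
     = 340.78 + 14.96 = 355.74 kPa.
q_all = q_ult / FS = 355.74 / 3 = 118.58 kPa.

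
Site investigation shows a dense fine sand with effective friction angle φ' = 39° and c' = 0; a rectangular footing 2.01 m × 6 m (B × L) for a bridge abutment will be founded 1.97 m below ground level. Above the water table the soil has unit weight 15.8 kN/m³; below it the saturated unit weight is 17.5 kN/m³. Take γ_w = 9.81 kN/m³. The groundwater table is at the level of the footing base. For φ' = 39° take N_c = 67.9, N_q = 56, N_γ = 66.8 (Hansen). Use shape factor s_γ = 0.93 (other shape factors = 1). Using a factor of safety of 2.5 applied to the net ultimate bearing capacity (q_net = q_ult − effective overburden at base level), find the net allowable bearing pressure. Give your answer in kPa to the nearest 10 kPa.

q = γ·D_f = 15.8 × 1.97 = 31.126 kPa.
For the ½γBN_γ term take γ' = 17.5 − 9.81 = 7.69 kN/m³ (soil below base is submerged).
q·N_q = 31.126 × 56 = 1743.1 kPa
0.5·γ·B·N_γ·s_γ = 0.5 × 7.69 × 2.01 × 66.8 × 0.93 = 480.12 kPa
q_ult = 1743.1 + 480.12 = 2223.2 kPa.
Net ultimate: q_net = 2223.2 − 31.126 = 2192.1 kPa.
q_all(net) = 2192.1 / 2.5 = 876.82 kPa.

q_all(net) ≈ 880 kPa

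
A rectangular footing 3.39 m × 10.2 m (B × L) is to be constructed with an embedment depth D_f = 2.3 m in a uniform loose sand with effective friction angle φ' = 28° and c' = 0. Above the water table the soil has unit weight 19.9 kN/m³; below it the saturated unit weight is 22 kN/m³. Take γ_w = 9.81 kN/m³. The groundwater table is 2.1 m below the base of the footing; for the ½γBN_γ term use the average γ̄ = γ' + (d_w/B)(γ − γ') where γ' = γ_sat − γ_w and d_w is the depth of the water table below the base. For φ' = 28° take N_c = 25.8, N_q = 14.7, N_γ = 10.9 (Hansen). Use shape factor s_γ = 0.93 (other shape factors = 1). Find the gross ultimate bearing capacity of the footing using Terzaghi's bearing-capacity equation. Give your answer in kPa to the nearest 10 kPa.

q_ult ≈ 960 kPa

Overburden at base level: q = 19.9 × 2.3 = 45.77 kPa.
The water table is 2.1 m below the base (< B = 3.39 m), so the ½γBN_γ term uses γ̄ = γ' + (d_w/B)(γ − γ') = 12.19 + (2.1/3.39)(19.9 − 12.19) = 16.966 kN/m³.
Surcharge term q·N_q = 45.77 × 14.7 = 672.82 kPa; self-weight term 0.5·γ·B·N_γ·s_γ = 0.5 × 16.966 × 3.39 × 10.9 × 0.93 = 291.52 kPa.
q_ult = 672.82 + 291.52 = 964.33 kPa.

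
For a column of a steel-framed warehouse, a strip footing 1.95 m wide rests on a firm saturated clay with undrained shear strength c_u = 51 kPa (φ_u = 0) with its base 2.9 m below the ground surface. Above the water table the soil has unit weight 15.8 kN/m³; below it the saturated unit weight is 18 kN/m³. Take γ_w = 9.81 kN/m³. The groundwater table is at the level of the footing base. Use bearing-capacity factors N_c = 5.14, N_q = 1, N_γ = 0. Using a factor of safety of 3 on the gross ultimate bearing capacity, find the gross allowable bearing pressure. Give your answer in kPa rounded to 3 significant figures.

q_all ≈ 103 kPa

Overburden at base level: q = 15.8 × 2.9 = 45.82 kPa.
Cohesion term c·N_c = 51 × 5.14 = 262.14 kPa; surcharge term q·N_q = 45.82 × 1 = 45.82 kPa.
q_ult = 262.14 + 45.82 = 307.96 kPa.
q_all = 307.96 / 3 = 102.65 kPa.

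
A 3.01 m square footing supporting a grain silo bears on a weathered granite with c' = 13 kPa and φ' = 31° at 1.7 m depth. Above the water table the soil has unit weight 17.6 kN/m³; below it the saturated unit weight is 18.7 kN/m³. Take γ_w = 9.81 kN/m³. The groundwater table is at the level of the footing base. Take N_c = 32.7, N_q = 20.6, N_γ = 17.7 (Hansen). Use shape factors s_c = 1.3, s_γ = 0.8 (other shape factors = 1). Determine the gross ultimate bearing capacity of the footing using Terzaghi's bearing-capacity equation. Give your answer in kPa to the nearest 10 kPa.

q = γ·D_f = 17.6 × 1.7 = 29.92 kPa.
For the ½γBN_γ term take γ' = 18.7 − 9.81 = 8.89 kN/m³ (soil below base is submerged).
c·N_c·s_c = 13 × 32.7 × 1.3 = 552.63 kPa
q·N_q = 29.92 × 20.6 = 616.35 kPa
0.5·γ·B·N_γ·s_γ = 0.5 × 8.89 × 3.01 × 17.7 × 0.8 = 189.45 kPa
q_ult = 552.63 + 616.35 + 189.45 = 1358.4 kPa.

q_ult ≈ 1360 kPa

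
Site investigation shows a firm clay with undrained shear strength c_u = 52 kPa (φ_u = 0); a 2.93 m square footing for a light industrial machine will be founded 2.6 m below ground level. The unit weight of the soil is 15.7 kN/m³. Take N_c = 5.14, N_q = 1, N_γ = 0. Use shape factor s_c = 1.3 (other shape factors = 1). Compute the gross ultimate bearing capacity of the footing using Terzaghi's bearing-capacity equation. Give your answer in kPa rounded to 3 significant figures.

q_ult ≈ 388 kPa

q = γ·D_f = 15.7 × 2.6 = 40.82 kPa.
c·N_c·s_c = 52 × 5.14 × 1.3 = 347.46 kPa
q·N_q = 40.82 × 1 = 40.82 kPa
q_ult = 347.46 + 40.82 = 388.28 kPa.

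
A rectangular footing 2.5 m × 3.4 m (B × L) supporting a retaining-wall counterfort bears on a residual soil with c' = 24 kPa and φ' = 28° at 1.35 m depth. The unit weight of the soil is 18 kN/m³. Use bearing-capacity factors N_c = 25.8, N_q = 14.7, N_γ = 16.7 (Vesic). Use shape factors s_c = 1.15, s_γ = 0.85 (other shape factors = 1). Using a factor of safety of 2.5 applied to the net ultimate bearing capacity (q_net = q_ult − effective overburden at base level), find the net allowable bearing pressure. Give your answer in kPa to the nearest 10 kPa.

Effective surcharge at the founding depth q = γ·D_f = 18 × 1.35 = 24.3 kPa.
q_ult = c·N_c·s_c + q·N_q + 0.5·γ·B·N_γ·s_γ
     = 24 × 25.8 × 1.15 + 24.3 × 14.7 + 0.5 × 18 × 2.5 × 16.7 × 0.85
     = 712.08 + 357.21 + 319.39 = 1388.7 kPa.
Net ultimate: q_net = 1388.7 − 24.3 = 1364.4 kPa.
q_all(net) = 1364.4 / 2.5 = 545.75 kPa.

q_all(net) ≈ 550 kPa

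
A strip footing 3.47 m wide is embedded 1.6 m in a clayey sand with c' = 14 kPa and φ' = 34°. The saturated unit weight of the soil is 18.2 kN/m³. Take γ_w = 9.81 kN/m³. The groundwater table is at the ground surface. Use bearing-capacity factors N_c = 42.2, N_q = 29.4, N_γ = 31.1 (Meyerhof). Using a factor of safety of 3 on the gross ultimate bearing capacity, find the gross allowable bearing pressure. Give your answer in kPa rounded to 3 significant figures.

Water table at ground surface, so effective unit weight γ' = 18.2 − 9.81 = 8.39 kN/m³ is used throughout; overburden q = 8.39 × 1.6 = 13.424 kPa; the same γ' applies in the ½γBN_γ term.
Cohesion term c·N_c = 14 × 42.2 = 590.8 kPa; surcharge term q·N_q = 13.424 × 29.4 = 394.67 kPa; self-weight term 0.5·γ·B·N_γ = 0.5 × 8.39 × 3.47 × 31.1 = 452.71 kPa.
q_ult = 590.8 + 394.67 + 452.71 = 1438.2 kPa.
q_all = 1438.2 / 3 = 479.39 kPa.

q_all ≈ 479 kPa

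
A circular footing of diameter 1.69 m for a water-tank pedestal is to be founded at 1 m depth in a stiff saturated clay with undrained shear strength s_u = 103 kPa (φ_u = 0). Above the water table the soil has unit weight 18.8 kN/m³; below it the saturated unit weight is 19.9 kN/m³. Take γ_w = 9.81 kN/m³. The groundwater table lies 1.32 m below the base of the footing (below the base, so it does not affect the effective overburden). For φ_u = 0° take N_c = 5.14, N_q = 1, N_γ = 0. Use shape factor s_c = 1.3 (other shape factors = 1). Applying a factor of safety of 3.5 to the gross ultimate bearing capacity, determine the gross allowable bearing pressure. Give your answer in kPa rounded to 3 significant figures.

q_all ≈ 202 kPa

Overburden at base level: q = 18.8 × 1 = 18.8 kPa.
Cohesion term c·N_c·s_c = 103 × 5.14 × 1.3 = 688.25 kPa; surcharge term q·N_q = 18.8 × 1 = 18.8 kPa.
q_ult = 688.25 + 18.8 = 707.05 kPa.
q_all = q_ult / FS = 707.05 / 3.5 = 202.01 kPa.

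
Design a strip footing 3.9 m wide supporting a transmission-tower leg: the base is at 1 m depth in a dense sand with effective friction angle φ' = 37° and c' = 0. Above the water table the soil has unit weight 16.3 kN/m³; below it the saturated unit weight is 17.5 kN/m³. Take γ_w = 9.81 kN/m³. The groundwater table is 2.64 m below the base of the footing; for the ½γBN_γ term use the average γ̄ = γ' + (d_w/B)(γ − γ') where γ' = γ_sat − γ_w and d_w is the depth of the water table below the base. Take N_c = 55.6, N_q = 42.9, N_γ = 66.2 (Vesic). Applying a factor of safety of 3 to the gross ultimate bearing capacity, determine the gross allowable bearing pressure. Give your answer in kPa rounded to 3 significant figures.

q_all ≈ 815 kPa

q = γ·D_f = 16.3 × 1 = 16.3 kPa.
γ' = 7.69 kN/m³; averaging over the depth B below the base, γ̄ = γ' + (d_w/B)(γ − γ') = 13.518 kN/m³.
q·N_q = 16.3 × 42.9 = 699.27 kPa
0.5·γ·B·N_γ = 0.5 × 13.518 × 3.9 × 66.2 = 1745.1 kPa
q_ult = 699.27 + 1745.1 = 2444.3 kPa.
q_all = q_ult / FS = 2444.3 / 3 = 814.78 kPa.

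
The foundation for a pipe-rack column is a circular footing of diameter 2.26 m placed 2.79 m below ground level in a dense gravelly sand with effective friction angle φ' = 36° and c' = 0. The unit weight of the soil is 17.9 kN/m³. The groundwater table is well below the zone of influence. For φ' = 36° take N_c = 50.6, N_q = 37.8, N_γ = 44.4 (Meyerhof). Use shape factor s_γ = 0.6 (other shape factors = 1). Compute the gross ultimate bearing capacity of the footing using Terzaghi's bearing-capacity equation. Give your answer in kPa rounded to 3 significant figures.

q_ult ≈ 2430 kPa

Effective surcharge at the founding depth q = γ·D_f = 17.9 × 2.79 = 49.941 kPa.
q_ult = q·N_q + 0.5·γ·B·N_γ·s_γ
     = 49.941 × 37.8 + 0.5 × 17.9 × 2.26 × 44.4 × 0.6
     = 1887.8 + 538.85 = 2426.6 kPa.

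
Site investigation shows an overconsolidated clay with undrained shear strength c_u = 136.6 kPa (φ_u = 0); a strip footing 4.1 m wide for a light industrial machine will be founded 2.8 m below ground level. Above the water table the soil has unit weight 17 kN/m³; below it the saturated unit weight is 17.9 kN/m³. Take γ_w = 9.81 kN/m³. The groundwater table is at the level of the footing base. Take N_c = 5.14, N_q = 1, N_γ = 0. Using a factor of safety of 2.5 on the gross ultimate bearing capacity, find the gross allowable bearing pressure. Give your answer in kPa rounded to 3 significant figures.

q_all ≈ 300 kPa

Overburden at base level: q = 17 × 2.8 = 47.6 kPa.
Cohesion term c·N_c = 136.6 × 5.14 = 702.12 kPa; surcharge term q·N_q = 47.6 × 1 = 47.6 kPa.
q_ult = 702.12 + 47.6 = 749.72 kPa.
q_all = 749.72 / 2.5 = 299.89 kPa.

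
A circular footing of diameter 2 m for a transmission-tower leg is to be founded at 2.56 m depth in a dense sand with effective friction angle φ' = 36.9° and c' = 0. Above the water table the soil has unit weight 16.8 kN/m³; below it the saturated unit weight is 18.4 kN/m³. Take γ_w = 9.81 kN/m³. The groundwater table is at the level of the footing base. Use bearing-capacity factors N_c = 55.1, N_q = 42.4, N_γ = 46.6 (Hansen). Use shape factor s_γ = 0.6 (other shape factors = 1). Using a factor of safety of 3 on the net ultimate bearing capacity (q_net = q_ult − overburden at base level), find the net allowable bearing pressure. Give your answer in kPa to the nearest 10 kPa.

q = γ·D_f = 16.8 × 2.56 = 43.008 kPa.
For the ½γBN_γ term take γ' = 18.4 − 9.81 = 8.59 kN/m³ (soil below base is submerged).
q·N_q = 43.008 × 42.4 = 1823.5 kPa
0.5·γ·B·N_γ·s_γ = 0.5 × 8.59 × 2 × 46.6 × 0.6 = 240.18 kPa
q_ult = 1823.5 + 240.18 = 2063.7 kPa.
q_net = 2063.7 − 43.008 = 2020.7 kPa.
q_all(net) = 2020.7 / 3 = 673.57 kPa.

q_all(net) ≈ 670 kPa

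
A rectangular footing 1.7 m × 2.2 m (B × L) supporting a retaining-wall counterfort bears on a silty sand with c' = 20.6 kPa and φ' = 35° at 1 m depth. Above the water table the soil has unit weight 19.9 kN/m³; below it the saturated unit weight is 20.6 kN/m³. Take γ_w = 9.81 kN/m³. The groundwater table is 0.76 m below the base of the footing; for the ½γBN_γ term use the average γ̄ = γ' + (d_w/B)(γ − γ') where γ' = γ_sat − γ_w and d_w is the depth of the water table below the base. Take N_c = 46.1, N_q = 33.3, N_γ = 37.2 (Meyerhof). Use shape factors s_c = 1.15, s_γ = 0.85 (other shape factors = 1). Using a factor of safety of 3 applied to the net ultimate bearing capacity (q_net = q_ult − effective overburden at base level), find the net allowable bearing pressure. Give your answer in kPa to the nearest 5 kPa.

q_all(net) ≈ 710 kPa

q = γ·D_f = 19.9 × 1 = 19.9 kPa.
γ' = 10.79 kN/m³; averaging over the depth B below the base, γ̄ = γ' + (d_w/B)(γ − γ') = 14.863 kN/m³.
c·N_c·s_c = 20.6 × 46.1 × 1.15 = 1092.1 kPa
q·N_q = 19.9 × 33.3 = 662.67 kPa
0.5·γ·B·N_γ·s_γ = 0.5 × 14.863 × 1.7 × 37.2 × 0.85 = 399.46 kPa
q_ult = 1092.1 + 662.67 + 399.46 = 2154.2 kPa.
Net ultimate: q_net = 2154.2 − 19.9 = 2134.3 kPa.
q_all(net) = 2134.3 / 3 = 711.45 kPa.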